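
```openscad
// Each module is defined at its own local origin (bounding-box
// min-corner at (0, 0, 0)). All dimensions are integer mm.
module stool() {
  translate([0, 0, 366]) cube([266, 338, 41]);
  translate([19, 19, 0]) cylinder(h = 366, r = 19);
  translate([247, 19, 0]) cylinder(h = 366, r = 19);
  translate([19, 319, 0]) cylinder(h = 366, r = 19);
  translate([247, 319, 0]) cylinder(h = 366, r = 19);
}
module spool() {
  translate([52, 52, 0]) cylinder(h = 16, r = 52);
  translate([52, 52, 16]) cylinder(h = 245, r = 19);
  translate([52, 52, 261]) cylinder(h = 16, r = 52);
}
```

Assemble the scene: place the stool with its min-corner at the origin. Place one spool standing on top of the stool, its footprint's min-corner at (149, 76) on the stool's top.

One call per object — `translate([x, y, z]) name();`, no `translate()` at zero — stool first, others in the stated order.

stool();
translate([149, 76, 407]) spool();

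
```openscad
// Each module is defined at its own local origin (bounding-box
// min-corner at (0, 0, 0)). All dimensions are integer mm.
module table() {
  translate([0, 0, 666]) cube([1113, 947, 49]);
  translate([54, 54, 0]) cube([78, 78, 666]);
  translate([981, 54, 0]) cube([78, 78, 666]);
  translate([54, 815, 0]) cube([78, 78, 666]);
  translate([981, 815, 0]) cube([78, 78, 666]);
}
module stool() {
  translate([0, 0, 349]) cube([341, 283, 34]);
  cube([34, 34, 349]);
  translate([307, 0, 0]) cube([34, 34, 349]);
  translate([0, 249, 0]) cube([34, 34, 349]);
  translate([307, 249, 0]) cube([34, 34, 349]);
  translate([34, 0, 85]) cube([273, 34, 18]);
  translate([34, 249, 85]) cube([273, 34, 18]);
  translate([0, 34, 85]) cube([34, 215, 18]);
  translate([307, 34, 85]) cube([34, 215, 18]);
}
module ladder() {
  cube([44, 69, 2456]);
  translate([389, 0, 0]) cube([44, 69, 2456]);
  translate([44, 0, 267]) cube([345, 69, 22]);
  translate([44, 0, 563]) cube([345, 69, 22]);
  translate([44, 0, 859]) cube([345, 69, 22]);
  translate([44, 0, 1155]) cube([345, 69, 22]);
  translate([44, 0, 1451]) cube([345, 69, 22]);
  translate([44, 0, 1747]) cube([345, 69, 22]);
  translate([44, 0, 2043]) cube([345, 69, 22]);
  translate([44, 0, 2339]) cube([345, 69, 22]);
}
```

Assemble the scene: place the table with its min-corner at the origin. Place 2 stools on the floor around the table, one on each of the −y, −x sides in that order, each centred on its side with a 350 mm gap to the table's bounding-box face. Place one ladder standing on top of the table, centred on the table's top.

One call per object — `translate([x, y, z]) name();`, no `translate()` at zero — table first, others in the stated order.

table();
translate([386, -633, 0]) stool();
translate([-691, 332, 0]) stool();
translate([340, 439, 715]) ladder();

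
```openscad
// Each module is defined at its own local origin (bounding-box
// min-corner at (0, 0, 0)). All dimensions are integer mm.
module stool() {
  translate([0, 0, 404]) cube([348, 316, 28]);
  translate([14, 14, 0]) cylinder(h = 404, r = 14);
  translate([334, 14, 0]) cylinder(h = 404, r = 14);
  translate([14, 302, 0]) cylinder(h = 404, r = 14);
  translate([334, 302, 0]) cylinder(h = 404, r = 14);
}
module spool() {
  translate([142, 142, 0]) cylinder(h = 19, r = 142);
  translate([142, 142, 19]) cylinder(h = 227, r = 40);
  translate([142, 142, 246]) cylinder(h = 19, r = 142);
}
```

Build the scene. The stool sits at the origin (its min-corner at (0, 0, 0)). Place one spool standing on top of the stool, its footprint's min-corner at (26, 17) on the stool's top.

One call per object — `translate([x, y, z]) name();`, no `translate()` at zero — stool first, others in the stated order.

stool();
translate([26, 17, 432]) spool();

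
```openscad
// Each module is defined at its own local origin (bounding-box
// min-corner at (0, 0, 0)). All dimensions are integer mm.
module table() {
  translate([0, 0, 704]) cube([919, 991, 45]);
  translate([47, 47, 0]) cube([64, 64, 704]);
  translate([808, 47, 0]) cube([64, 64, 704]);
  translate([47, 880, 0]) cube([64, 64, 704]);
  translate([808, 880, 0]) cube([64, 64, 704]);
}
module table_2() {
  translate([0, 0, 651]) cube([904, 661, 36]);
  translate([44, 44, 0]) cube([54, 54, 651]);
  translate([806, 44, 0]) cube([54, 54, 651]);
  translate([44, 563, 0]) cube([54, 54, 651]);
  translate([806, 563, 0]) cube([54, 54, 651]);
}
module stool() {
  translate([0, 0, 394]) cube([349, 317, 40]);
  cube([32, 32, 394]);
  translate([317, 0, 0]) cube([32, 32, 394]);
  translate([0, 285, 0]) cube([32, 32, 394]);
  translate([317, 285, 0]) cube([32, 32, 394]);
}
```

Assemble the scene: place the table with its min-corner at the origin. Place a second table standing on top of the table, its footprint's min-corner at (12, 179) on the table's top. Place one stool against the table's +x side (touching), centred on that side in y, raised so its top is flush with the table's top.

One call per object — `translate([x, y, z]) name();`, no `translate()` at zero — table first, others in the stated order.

table();
translate([12, 179, 749]) table_2();
translate([919, 337, 315]) stool();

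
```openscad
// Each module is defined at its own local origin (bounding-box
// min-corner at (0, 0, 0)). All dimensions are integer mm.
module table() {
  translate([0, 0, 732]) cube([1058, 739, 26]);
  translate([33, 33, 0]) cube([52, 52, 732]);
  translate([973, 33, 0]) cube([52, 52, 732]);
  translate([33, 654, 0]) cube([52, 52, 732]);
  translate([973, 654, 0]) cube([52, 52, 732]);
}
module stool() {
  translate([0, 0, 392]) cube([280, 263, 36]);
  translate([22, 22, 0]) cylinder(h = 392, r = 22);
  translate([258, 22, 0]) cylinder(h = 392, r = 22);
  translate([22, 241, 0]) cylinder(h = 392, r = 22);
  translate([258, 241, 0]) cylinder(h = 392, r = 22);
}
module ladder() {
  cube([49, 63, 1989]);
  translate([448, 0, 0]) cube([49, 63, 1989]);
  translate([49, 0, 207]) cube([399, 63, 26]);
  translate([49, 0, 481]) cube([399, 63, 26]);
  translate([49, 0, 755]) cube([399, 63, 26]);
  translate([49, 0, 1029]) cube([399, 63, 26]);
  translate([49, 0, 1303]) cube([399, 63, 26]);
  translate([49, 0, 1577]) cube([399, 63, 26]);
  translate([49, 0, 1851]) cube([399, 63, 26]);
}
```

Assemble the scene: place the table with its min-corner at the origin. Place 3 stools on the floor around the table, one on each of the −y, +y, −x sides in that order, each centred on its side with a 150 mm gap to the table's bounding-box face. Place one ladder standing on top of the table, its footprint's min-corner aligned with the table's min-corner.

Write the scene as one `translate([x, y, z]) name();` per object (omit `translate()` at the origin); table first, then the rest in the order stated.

table();
translate([389, -413, 0]) stool();
translate([389, 889, 0]) stool();
translate([-430, 238, 0]) stool();
translate([0, 0, 758]) ladder();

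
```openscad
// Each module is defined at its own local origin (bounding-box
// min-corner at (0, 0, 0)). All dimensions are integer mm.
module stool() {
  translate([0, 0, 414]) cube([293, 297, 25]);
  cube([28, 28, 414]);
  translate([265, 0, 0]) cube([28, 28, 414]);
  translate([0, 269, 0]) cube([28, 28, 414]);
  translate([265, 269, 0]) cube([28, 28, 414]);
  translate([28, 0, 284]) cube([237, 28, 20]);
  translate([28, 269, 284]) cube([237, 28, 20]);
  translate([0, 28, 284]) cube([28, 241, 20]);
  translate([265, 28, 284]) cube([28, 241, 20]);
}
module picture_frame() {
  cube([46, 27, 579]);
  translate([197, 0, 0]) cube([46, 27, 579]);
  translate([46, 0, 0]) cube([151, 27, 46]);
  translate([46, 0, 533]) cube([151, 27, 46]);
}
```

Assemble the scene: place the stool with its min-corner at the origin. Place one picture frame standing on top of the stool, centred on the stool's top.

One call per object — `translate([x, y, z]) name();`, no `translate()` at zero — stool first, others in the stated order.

stool();
translate([25, 135, 439]) picture_frame();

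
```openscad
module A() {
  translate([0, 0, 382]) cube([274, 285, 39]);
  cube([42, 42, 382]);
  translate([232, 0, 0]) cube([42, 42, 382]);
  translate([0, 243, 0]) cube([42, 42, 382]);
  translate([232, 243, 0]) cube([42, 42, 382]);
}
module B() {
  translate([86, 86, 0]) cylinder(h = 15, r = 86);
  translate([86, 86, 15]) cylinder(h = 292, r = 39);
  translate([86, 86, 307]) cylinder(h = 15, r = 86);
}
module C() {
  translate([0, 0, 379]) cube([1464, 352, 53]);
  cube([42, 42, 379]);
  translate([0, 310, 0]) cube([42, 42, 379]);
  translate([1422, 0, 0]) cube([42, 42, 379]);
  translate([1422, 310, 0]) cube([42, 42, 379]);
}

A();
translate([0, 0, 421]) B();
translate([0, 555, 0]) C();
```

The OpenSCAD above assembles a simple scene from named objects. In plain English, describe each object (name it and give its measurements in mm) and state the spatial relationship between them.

A is a four-legged stool. The seat is 274×285 mm, 39 mm thick, top at z = 421 mm. It stands on four square legs, each 42×42 mm in cross-section, from z = 0 to the seat underside, each flush with a corner of the seat.

B is a spool: two coaxial disc flanges of radius 86 mm and thickness 15 mm, joined by a core cylinder of radius 39 mm and height 292 mm. The lower flange rests on z = 0 and the three cylinders share a vertical axis.

C is a bench: a 1464×352 mm seat slab, 53 mm thick, top at z = 432 mm, on four 42×42 mm square legs flush with the seat corners and standing on z = 0.

The spool is on top of the stool. The bench is on the floor beside the stool on its +y side.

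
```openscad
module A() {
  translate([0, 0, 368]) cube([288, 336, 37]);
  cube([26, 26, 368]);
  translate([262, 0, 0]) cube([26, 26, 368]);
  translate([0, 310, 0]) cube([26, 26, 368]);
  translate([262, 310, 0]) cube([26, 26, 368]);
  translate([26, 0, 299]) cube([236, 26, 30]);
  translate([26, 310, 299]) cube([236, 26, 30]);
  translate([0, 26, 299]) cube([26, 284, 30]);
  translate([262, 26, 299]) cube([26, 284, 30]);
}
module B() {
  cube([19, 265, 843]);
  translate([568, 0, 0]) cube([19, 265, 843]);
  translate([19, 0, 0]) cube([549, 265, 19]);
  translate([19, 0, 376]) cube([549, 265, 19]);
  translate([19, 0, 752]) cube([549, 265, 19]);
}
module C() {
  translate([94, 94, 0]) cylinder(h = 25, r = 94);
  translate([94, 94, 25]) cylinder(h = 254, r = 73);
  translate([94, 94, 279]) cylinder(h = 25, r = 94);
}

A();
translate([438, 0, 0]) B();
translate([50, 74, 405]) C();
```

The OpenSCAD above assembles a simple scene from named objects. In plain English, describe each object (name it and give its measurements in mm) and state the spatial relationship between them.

A is a simple wooden stool: a rectangular seat 288 mm (x) by 336 mm (y), 37 mm thick, top face at z = 405 mm, on four square legs, each 26×26 mm in cross-section. The legs rest on z = 0, each flush with a corner of the seat. Four stretchers, 26 mm wide and 30 mm tall, connect adjacent legs with their undersides at z = 299 mm, each running between the inner faces of the legs it joins and aligned with the legs' outer faces on the other axis.

B is an open bookshelf. Two side panels, each 19 mm thick, 265 mm deep and 843 mm tall, stand 587 mm apart (outside-to-outside). Between them sit 3 shelves, each 19 mm thick and 265 mm deep, spanning the full gap between the sides. The bottom shelf rests on the floor (its underside at z = 0) and the clear gap between one shelf's top and the next shelf's underside is 357 mm.

C is a spool: two coaxial disc flanges of radius 94 mm and thickness 25 mm, joined by a core cylinder of radius 73 mm and height 254 mm. The lower flange rests on z = 0 and the three cylinders share a vertical axis.

The bookshelf is on the floor beside the stool on its +x side. The spool is on top of the stool, centred.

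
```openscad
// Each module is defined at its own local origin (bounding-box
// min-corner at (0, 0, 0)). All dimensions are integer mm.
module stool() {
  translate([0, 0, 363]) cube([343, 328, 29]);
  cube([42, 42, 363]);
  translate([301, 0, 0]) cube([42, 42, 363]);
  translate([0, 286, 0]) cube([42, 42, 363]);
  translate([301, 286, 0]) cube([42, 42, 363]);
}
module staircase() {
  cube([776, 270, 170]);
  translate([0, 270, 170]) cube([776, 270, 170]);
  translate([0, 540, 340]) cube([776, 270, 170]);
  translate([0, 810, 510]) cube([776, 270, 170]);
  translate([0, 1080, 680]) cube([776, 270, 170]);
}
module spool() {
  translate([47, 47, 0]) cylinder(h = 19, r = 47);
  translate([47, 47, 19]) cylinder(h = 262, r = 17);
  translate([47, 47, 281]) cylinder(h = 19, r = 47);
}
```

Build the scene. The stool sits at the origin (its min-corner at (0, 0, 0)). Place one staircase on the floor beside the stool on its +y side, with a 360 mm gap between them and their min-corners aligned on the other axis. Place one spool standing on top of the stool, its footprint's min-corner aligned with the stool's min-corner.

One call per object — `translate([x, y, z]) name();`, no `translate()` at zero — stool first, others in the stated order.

stool();
translate([0, 688, 0]) staircase();
translate([0, 0, 392]) spool();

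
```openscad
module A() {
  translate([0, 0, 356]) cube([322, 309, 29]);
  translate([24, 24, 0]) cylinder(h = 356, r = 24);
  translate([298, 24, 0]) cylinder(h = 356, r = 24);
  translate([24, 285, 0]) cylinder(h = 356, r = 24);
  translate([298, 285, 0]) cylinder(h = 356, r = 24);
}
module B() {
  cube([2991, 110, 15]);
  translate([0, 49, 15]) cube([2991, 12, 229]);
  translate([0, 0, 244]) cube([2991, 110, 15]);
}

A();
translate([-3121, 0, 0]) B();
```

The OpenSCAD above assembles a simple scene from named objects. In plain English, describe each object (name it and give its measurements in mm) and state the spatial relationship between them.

A is a four-legged stool. The seat is a 322×309×29 mm slab whose top surface is at z = 385 mm; four round legs, each 48 mm in diameter, run from the floor (z = 0) to the underside of the seat, each leg's axis is inset half a diameter from the nearest pair of seat edges (so the leg's bounding box is flush with the corner).

B is an I-beam lying along x, 2991 mm long. Overall section height 259 mm. Two flanges 110 mm wide (y) and 15 mm thick, one on the floor and one at the top; a web 12 mm thick runs between them, centred on the flange width.

The I-beam is on the floor beside the stool on its −x side.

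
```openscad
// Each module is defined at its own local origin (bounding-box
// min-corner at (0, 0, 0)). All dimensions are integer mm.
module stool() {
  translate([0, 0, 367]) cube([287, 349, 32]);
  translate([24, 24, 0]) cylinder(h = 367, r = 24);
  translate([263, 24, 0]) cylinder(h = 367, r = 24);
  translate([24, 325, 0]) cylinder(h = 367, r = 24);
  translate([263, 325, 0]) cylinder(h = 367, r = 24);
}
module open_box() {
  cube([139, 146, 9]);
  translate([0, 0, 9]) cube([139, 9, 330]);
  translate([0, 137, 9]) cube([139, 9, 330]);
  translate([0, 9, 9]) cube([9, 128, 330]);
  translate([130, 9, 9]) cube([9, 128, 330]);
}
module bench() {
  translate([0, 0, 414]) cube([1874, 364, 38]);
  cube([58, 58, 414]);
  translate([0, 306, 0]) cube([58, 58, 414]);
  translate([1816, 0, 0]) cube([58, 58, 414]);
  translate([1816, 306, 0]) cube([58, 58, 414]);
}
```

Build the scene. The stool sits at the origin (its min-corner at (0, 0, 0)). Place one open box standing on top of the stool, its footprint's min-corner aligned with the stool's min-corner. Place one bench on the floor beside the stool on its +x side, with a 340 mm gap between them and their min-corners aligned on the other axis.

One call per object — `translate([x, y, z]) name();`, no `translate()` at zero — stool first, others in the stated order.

stool();
translate([0, 0, 399]) open_box();
translate([627, 0, 0]) bench();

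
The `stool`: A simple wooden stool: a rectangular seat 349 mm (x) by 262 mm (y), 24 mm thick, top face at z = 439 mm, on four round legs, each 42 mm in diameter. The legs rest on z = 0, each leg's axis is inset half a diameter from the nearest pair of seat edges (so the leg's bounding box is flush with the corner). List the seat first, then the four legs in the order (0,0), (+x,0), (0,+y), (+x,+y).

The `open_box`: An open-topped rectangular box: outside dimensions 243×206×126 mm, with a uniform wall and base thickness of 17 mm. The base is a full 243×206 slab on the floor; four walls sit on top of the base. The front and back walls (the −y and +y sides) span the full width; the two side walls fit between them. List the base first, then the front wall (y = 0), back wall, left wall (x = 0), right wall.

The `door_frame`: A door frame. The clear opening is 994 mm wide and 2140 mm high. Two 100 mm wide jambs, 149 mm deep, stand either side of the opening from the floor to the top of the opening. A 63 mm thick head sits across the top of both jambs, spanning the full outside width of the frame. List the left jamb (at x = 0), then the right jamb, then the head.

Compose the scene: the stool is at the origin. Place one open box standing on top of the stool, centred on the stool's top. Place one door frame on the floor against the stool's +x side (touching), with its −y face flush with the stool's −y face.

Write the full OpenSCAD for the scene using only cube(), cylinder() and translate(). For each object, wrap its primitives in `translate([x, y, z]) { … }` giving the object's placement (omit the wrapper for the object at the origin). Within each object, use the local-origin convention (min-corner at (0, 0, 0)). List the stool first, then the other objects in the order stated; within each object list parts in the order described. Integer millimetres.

translate([0, 0, 415]) cube([349, 262, 24]);
translate([21, 21, 0]) cylinder(h = 415, r = 21);
translate([328, 21, 0]) cylinder(h = 415, r = 21);
translate([21, 241, 0]) cylinder(h = 415, r = 21);
translate([328, 241, 0]) cylinder(h = 415, r = 21);
translate([53, 28, 439]) {
  cube([243, 206, 17]);
  translate([0, 0, 17]) cube([243, 17, 109]);
  translate([0, 189, 17]) cube([243, 17, 109]);
  translate([0, 17, 17]) cube([17, 172, 109]);
  translate([226, 17, 17]) cube([17, 172, 109]);
}
translate([349, 0, 0]) {
  cube([100, 149, 2140]);
  translate([1094, 0, 0]) cube([100, 149, 2140]);
  translate([0, 0, 2140]) cube([1194, 149, 63]);
}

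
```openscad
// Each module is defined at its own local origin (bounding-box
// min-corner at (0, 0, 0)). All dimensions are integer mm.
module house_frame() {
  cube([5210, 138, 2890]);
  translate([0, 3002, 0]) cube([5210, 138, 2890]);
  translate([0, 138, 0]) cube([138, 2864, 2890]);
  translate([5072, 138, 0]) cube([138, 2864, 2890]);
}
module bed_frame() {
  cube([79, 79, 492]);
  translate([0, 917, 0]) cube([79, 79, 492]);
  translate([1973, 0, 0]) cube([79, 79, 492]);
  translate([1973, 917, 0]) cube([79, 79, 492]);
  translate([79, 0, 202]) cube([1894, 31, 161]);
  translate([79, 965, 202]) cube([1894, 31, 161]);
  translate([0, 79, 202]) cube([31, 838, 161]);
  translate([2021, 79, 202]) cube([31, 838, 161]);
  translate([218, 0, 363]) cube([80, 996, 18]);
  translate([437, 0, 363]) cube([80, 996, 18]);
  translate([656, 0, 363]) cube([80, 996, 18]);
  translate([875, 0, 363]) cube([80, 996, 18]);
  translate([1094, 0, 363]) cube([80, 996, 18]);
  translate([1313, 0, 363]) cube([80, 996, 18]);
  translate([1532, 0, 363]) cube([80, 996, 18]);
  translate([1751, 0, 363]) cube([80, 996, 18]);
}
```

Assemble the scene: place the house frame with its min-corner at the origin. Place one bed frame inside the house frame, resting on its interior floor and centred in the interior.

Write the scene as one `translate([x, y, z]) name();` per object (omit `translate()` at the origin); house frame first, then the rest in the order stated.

house_frame();
translate([1579, 1072, 0]) bed_frame();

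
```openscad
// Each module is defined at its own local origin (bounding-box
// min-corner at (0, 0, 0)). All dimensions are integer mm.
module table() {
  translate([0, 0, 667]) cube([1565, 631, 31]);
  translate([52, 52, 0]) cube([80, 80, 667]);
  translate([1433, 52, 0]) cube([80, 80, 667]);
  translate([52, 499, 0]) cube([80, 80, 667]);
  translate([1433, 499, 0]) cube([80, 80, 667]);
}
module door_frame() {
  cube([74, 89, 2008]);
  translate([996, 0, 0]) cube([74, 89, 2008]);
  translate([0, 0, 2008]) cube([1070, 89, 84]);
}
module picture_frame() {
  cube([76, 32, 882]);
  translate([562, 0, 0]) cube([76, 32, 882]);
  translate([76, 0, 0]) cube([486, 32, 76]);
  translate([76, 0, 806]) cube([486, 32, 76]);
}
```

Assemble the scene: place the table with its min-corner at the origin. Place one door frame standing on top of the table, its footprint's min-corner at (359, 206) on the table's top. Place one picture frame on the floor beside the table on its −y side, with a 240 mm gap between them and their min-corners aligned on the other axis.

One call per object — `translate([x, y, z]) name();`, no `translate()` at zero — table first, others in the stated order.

table();
translate([359, 206, 698]) door_frame();
translate([0, -272, 0]) picture_frame();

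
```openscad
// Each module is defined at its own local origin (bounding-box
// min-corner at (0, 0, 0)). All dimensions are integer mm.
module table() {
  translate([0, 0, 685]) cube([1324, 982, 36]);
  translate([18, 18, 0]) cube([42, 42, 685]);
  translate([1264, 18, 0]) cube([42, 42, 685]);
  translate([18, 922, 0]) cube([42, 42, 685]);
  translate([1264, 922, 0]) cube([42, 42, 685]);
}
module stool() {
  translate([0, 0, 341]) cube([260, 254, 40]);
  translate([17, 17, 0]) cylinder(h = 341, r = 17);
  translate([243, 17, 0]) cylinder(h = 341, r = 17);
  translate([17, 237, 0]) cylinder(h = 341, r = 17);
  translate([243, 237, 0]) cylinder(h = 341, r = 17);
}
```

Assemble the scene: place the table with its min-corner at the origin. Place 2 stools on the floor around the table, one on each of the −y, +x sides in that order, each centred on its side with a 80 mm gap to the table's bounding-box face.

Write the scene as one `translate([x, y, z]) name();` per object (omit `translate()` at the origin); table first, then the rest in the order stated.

table();
translate([532, -334, 0]) stool();
translate([1404, 364, 0]) stool();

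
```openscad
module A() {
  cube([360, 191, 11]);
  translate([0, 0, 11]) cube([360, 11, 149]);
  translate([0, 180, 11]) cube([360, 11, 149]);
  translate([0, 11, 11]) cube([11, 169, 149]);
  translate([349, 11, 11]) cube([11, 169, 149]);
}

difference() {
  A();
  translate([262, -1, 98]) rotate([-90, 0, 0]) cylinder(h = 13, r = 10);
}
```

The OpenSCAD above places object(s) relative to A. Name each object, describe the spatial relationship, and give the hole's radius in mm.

The subtracted cylinder has r = 10 mm.

A is an open box. The open box has a circular hole through its front wall. The hole's radius is 10 mm.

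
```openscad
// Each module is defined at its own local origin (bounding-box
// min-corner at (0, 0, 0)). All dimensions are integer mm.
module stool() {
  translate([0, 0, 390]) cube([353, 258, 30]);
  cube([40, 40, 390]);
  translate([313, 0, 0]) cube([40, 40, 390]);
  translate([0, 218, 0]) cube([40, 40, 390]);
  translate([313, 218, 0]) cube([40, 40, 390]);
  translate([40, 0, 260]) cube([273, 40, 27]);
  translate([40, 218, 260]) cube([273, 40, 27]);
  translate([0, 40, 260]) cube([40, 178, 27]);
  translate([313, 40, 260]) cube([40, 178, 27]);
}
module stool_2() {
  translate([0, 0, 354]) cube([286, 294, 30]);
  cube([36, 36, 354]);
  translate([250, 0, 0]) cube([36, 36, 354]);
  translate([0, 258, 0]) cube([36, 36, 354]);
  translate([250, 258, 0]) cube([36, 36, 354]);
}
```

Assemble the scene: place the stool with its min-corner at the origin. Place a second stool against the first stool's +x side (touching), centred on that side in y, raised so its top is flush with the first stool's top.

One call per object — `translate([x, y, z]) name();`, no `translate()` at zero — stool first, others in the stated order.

stool();
translate([353, -18, 36]) stool_2();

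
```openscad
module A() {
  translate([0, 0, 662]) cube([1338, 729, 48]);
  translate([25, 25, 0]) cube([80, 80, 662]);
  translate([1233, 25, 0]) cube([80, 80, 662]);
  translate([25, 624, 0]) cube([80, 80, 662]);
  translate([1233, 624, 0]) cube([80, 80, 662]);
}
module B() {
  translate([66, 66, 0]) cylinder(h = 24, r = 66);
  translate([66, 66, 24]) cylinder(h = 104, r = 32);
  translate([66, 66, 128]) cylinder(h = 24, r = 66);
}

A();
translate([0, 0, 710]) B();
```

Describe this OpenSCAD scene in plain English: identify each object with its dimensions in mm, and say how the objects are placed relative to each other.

A is a table: top 1338 mm (x) × 729 mm (y), 48 mm thick, upper face at z = 710 mm, on four 80×80 mm square legs, each inset 25 mm from the nearest pair of top edges, running from z = 0 to the bottom of the top.

B is a spool: two coaxial disc flanges of radius 66 mm and thickness 24 mm, joined by a core cylinder of radius 32 mm and height 104 mm. The lower flange rests on z = 0 and the three cylinders share a vertical axis.

The spool is on top of the table.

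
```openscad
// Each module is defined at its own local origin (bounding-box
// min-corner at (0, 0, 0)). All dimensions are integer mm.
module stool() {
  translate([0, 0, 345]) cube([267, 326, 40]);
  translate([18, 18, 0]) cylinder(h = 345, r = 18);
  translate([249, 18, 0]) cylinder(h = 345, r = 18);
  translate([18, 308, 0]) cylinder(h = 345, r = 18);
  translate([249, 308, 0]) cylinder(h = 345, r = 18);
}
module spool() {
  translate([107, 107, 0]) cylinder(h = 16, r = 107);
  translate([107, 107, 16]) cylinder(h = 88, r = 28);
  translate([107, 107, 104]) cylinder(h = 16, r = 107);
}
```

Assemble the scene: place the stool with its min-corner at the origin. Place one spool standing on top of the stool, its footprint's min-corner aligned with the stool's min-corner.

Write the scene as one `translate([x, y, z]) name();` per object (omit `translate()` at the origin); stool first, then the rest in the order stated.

stool();
translate([0, 0, 385]) spool();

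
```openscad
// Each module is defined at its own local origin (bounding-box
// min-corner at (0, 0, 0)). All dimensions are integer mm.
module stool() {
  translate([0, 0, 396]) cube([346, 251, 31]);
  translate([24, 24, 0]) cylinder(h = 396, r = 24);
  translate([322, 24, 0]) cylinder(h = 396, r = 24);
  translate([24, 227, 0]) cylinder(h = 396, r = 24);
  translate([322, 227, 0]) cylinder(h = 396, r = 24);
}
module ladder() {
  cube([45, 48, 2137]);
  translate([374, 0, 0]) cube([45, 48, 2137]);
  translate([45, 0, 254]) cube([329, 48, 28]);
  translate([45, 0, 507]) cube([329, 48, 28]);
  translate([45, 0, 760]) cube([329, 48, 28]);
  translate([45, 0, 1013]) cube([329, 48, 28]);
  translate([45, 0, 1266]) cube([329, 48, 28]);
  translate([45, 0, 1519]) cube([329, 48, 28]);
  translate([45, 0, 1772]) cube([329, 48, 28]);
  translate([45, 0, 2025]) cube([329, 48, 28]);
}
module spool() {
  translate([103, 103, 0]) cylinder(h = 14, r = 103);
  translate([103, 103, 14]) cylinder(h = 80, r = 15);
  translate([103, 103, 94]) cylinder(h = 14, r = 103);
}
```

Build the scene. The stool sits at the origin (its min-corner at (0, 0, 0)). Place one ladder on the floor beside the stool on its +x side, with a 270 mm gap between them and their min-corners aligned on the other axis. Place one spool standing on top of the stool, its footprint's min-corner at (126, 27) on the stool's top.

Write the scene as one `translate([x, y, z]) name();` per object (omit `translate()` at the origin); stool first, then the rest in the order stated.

stool();
translate([616, 0, 0]) ladder();
translate([126, 27, 427]) spool();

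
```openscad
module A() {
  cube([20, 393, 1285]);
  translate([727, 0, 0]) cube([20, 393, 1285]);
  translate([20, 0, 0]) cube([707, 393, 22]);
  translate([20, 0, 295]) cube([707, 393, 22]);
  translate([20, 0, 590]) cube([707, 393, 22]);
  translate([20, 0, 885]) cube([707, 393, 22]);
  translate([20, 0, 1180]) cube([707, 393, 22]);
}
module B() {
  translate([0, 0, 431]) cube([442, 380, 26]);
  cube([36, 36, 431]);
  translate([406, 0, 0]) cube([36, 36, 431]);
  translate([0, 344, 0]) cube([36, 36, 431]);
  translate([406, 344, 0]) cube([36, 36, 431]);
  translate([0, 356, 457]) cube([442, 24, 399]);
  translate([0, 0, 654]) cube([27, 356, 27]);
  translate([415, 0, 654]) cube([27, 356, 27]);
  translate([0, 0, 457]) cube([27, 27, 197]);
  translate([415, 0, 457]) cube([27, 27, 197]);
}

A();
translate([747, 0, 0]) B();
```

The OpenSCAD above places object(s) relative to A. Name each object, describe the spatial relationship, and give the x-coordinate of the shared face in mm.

The bookshelf's +x face and the chair's −x face are both at x = 747 mm.

A is a bookshelf. B is a chair. The chair is against the bookshelf's +x side, with their −y faces flush. The x-coordinate of the shared face is 747 mm.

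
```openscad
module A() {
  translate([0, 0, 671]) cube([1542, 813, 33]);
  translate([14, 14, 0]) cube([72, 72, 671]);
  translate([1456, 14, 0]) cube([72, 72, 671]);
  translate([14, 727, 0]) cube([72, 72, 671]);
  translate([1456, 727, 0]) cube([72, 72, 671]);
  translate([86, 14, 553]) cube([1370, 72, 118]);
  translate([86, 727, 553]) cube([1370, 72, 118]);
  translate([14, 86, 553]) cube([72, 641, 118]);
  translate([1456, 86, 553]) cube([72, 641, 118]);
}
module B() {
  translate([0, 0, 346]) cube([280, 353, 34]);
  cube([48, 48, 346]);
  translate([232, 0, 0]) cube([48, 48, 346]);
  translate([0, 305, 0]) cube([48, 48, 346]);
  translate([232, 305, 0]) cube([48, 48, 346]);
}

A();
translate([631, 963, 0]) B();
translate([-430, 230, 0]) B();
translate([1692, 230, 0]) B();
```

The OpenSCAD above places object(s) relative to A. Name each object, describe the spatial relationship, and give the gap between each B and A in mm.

A is a table. B is a stool. Three stools sit around the table at the +y, −x, +x sides. The gap between each stool and the table is 150 mm.

Each stool's nearest face is 150 mm from the table's bounding box.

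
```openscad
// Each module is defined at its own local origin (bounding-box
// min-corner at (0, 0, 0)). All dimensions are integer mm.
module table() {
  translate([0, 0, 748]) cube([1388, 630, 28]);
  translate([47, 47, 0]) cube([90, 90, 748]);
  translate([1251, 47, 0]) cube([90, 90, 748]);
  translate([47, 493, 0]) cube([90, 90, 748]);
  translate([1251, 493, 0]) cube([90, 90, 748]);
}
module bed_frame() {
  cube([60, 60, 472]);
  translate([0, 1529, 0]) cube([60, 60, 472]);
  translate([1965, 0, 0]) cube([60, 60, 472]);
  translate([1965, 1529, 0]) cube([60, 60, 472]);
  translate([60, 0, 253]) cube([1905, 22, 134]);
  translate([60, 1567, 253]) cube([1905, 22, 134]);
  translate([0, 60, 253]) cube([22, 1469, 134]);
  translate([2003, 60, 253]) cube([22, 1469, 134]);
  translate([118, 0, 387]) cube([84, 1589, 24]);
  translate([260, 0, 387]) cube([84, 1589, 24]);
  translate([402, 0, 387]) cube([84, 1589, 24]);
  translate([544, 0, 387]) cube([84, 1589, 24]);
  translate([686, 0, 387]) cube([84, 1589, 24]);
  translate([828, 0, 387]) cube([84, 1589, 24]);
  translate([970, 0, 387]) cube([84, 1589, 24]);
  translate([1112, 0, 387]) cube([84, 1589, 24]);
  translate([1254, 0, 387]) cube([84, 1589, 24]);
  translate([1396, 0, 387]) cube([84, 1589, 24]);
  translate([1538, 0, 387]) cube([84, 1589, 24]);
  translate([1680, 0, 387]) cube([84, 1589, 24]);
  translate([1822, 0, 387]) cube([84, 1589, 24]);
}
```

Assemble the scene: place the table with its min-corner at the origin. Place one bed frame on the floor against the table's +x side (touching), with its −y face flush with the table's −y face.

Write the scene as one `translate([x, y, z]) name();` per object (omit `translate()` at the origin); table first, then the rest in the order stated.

table();
translate([1388, 0, 0]) bed_frame();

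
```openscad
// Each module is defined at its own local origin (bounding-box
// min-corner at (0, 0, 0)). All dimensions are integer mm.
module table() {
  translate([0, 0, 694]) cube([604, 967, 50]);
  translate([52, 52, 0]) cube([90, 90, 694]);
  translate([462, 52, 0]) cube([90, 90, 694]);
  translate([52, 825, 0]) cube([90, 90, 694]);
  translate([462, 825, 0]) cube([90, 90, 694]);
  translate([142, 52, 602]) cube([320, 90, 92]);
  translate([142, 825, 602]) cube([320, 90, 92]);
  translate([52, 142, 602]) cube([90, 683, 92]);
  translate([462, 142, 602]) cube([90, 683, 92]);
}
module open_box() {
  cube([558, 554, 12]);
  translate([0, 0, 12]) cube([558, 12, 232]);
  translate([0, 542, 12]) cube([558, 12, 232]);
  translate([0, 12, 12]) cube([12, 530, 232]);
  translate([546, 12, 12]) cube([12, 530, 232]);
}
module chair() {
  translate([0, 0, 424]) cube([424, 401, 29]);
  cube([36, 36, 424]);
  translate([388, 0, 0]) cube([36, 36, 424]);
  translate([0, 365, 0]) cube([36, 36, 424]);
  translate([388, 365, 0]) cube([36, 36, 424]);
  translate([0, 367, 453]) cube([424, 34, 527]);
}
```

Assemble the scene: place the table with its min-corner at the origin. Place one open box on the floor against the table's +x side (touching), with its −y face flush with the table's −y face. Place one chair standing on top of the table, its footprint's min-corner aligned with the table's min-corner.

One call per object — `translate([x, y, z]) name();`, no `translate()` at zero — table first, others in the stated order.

table();
translate([604, 0, 0]) open_box();
translate([0, 0, 744]) chair();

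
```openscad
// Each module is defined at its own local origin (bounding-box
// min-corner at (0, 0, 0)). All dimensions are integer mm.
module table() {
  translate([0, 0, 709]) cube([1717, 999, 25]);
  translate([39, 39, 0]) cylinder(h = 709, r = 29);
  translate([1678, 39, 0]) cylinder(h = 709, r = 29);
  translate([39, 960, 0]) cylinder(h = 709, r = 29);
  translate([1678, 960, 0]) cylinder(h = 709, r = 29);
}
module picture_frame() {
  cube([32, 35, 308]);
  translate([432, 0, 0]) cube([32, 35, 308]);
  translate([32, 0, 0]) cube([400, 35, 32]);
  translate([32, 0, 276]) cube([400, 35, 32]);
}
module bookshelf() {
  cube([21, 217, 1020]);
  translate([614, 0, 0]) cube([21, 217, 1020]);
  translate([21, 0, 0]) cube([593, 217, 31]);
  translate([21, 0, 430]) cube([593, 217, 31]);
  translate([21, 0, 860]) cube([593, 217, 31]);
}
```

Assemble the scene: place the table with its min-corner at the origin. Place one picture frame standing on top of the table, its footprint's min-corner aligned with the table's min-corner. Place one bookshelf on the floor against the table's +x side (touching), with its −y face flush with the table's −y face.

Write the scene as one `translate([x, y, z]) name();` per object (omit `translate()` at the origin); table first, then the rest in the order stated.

table();
translate([0, 0, 734]) picture_frame();
translate([1717, 0, 0]) bookshelf();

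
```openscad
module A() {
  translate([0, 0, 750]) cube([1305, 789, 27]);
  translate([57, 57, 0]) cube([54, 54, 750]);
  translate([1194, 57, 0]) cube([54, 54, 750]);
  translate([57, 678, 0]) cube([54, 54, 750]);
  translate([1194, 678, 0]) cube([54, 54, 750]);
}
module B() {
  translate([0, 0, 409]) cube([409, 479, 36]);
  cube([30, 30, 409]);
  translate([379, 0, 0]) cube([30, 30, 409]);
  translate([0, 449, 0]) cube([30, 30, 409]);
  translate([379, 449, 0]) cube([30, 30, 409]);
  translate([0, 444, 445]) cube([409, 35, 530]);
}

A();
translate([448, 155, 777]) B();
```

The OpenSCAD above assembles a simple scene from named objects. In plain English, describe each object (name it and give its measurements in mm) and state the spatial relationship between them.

A is a table with a 1305×789 mm rectangular top, 27 mm thick, top surface at z = 777 mm, supported by four 54×54 mm square legs, each inset 57 mm from the nearest pair of top edges, running from the floor.

B is a chair. The seat is a 409×479×36 mm slab with its top at z = 445 mm, on four 30×30 mm corner legs (flush with the seat edges, standing on z = 0). A flat backrest 35 mm thick, 530 mm tall, spans the full seat width and rises from the seat top along its +y edge, rear face flush with the rear of the seat.

The chair is on top of the table, centred.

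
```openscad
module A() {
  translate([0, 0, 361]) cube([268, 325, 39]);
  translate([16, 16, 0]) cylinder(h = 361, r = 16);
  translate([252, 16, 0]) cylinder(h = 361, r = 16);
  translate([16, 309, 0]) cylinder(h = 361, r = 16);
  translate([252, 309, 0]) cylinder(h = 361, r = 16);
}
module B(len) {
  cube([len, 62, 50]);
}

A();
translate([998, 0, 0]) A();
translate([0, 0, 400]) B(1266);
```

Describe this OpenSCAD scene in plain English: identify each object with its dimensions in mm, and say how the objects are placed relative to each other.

A is a four-legged stool. The seat is 268×325 mm, 39 mm thick, top at z = 400 mm. It stands on four round legs, each 32 mm in diameter, from z = 0 to the seat underside, each leg's axis is inset half a diameter from the nearest pair of seat edges (so the leg's bounding box is flush with the corner).

B is a rectangular beam 1266 mm long (x), 62 mm deep (y), 50 mm thick (z).

The beam spans the tops of two stools placed 730 mm apart, resting at z = 400 mm.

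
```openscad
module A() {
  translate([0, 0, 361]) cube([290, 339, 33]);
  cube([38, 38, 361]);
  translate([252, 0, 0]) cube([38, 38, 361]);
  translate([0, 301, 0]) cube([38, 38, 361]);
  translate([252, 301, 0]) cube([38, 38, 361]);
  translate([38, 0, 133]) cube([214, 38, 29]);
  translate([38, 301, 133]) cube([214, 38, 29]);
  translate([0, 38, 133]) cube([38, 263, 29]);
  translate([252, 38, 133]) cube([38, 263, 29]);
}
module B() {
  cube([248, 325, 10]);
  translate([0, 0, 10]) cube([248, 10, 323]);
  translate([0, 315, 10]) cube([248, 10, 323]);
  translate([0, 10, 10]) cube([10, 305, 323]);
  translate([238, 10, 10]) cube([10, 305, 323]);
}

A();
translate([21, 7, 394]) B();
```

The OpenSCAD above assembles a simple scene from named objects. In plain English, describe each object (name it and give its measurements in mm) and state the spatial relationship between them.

A is a four-legged stool. The seat is a 290×339×33 mm slab whose top surface is at z = 394 mm; four square legs, each 38×38 mm in cross-section, run from the floor (z = 0) to the underside of the seat, each flush with a corner of the seat. Four stretchers, 38 mm wide and 29 mm tall, connect adjacent legs with their undersides at z = 133 mm, each running between the inner faces of the legs it joins and aligned with the legs' outer faces on the other axis.

B is an open-topped rectangular box: outside dimensions 248×325×333 mm, with a uniform wall and base thickness of 10 mm. The base is a full 248×325 slab on the floor; four walls sit on top of the base. The front and back walls (the −y and +y sides) span the full width; the two side walls fit between them.

The open box is on top of the stool, centred.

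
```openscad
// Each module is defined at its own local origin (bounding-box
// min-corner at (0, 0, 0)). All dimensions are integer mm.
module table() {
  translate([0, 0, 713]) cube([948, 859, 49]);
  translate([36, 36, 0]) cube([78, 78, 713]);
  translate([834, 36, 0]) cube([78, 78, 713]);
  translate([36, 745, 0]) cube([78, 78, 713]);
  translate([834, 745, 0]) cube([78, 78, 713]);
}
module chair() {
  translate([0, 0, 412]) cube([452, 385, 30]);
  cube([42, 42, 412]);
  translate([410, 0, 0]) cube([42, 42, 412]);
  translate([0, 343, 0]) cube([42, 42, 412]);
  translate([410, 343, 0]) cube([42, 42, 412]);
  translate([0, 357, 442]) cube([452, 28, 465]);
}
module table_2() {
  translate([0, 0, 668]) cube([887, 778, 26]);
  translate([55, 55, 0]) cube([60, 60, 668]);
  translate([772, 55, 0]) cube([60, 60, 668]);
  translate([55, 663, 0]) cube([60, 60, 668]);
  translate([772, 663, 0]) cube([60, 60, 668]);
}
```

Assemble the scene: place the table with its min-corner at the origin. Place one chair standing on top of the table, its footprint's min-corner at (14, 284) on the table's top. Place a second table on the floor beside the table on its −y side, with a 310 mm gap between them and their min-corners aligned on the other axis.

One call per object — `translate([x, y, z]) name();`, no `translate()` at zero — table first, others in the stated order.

table();
translate([14, 284, 762]) chair();
translate([0, -1088, 0]) table_2();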